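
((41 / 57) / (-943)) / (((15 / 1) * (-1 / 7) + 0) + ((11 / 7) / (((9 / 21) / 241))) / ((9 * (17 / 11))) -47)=-1071 / 20202947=-0.00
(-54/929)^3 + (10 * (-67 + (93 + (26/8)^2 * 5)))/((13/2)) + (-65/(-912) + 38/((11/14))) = 1364826294258983/8043307372848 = 169.68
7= 7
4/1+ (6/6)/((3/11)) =23/3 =7.67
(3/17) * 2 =6/17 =0.35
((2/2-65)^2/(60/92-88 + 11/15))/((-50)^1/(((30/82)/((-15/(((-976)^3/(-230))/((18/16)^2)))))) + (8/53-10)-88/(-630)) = 175470820329730867200/36024507079182081263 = 4.87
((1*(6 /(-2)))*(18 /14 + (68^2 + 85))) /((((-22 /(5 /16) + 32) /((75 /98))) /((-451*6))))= -4182292125 /5488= -762079.47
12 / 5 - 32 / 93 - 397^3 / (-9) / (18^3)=9715195991 / 8135640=1194.15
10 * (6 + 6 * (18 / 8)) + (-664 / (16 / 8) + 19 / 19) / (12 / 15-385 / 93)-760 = -723530 / 1553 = -465.89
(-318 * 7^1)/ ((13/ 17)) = -37842/ 13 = -2910.92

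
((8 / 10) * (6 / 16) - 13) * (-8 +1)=889 / 10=88.90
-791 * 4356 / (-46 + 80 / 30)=5168394 / 65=79513.75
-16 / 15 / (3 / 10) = -32 / 9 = -3.56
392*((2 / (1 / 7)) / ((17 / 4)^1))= 21952 / 17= 1291.29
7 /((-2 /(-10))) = 35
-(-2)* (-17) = -34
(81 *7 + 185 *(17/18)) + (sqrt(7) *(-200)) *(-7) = 13351/18 + 1400 *sqrt(7) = 4445.77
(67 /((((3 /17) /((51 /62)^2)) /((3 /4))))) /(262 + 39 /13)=2962539 /4074640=0.73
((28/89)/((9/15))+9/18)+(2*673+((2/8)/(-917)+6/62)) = 40898637385/30360036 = 1347.12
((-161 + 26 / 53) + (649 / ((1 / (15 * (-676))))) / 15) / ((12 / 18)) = -69782637 / 106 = -658326.76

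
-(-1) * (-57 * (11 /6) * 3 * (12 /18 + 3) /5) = -2299 /10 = -229.90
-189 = -189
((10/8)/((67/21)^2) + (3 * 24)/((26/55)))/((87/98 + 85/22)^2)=10337186034945/1530989125588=6.75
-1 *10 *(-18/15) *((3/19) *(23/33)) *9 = 2484/209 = 11.89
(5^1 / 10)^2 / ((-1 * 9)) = -1 / 36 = -0.03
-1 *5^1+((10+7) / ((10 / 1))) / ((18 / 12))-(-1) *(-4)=-118 / 15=-7.87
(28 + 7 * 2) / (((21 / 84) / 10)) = 1680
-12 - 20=-32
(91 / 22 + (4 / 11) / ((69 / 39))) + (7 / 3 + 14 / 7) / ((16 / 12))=7683 / 1012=7.59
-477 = -477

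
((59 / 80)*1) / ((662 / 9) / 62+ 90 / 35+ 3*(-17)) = -115227 / 7381120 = -0.02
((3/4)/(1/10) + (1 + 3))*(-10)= -115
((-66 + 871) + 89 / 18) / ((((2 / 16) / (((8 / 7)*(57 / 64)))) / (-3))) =-277001 / 14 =-19785.79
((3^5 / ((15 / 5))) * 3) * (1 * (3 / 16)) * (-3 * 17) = -37179 / 16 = -2323.69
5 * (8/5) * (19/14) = 76/7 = 10.86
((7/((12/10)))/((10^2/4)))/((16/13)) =91/480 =0.19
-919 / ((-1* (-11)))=-919 / 11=-83.55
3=3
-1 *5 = -5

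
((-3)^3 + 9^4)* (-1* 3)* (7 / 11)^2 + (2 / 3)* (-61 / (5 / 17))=-121144 / 15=-8076.27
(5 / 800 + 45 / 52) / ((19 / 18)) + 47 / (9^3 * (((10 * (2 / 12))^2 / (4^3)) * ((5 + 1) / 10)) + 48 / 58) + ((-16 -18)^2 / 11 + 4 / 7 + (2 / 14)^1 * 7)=878064150637 / 7992544560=109.86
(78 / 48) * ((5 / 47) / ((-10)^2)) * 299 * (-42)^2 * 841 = 1441614447 / 1880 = 766816.20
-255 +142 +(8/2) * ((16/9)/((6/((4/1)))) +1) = -104.26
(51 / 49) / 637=51 / 31213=0.00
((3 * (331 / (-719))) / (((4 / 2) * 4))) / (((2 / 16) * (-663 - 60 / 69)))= 22839 / 10978411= 0.00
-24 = -24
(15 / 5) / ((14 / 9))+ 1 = 41 / 14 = 2.93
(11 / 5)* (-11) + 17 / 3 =-278 / 15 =-18.53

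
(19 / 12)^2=361 / 144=2.51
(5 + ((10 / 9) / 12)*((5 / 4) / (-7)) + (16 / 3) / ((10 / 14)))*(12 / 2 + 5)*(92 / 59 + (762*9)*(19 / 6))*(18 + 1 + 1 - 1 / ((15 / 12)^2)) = 32106047009927 / 557550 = 57584157.49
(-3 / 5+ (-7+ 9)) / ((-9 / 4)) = -28 / 45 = -0.62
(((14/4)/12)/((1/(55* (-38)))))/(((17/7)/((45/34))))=-768075/2312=-332.21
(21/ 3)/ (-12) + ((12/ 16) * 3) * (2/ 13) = -37/ 156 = -0.24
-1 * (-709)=709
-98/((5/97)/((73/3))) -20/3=-231346/5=-46269.20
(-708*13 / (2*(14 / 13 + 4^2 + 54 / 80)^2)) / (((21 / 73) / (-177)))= 1786516035200 / 198826509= 8985.30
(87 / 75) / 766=29 / 19150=0.00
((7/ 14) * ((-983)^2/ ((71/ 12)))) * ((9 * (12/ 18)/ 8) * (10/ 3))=14494335/ 71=204145.56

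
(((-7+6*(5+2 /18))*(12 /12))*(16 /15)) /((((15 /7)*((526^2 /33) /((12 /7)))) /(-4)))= -0.01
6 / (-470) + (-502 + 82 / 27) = -3166001 / 6345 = -498.98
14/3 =4.67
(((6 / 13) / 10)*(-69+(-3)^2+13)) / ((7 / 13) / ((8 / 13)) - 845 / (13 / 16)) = 376 / 180115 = 0.00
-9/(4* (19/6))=-27/38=-0.71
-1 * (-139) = 139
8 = 8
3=3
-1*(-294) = 294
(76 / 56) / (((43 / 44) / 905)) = 378290 / 301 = 1256.78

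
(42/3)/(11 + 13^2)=7/90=0.08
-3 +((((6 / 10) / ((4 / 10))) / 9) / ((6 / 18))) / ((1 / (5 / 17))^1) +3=0.15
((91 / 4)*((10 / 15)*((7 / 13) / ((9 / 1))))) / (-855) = -49 / 46170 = -0.00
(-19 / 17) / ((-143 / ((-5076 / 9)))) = -10716 / 2431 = -4.41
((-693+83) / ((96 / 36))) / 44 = -915 / 176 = -5.20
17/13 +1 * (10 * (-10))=-1283/13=-98.69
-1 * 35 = -35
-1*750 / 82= -375 / 41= -9.15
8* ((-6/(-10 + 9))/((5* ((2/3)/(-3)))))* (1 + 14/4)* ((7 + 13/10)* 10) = -80676/5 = -16135.20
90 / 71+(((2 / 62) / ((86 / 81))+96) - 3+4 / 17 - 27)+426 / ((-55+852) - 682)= 26361779257 / 370054130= 71.24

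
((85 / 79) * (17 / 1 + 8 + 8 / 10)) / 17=1.63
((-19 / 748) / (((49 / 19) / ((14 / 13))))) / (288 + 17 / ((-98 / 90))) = -2527 / 64893114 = -0.00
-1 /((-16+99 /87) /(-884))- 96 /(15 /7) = -224724 /2155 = -104.28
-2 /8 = -1 /4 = -0.25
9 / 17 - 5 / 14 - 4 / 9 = -583 / 2142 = -0.27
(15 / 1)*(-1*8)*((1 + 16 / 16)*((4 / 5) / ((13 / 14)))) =-2688 / 13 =-206.77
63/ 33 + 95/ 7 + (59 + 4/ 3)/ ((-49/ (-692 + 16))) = 1370948/ 1617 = 847.83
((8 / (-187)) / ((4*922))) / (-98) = 1 / 8448286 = 0.00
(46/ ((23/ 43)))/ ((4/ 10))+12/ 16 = 863/ 4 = 215.75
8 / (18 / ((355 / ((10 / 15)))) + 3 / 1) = 2840 / 1077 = 2.64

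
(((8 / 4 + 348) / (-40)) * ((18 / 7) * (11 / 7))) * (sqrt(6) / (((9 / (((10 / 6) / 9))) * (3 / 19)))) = -5225 * sqrt(6) / 1134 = -11.29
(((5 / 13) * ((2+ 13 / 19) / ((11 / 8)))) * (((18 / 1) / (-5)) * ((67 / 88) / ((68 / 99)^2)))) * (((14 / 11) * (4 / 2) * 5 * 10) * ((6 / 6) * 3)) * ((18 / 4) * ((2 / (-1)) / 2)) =7494.74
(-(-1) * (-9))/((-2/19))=171/2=85.50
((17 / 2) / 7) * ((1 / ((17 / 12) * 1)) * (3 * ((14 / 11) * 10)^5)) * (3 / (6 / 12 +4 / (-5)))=-1382976000000 / 161051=-8587192.88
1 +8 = 9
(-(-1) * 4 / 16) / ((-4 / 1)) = -1 / 16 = -0.06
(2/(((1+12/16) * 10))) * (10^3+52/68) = 68052/595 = 114.37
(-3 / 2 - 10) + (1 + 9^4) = 13101 / 2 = 6550.50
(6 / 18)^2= 1 / 9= 0.11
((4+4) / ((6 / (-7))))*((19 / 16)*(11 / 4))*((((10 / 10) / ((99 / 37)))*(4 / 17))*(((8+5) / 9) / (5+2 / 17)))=-63973 / 84564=-0.76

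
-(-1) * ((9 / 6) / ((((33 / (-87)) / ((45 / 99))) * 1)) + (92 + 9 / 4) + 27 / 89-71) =937155 / 43076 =21.76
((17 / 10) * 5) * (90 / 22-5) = -85 / 11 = -7.73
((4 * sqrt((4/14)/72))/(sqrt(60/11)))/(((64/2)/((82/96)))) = 41 * sqrt(1155)/483840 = 0.00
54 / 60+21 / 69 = 277 / 230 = 1.20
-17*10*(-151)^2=-3876170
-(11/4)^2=-121/16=-7.56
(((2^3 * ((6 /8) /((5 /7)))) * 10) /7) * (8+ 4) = 144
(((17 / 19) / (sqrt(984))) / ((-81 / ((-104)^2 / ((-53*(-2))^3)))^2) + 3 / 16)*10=77685920*sqrt(246) / 339847412559541353 + 15 / 8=1.88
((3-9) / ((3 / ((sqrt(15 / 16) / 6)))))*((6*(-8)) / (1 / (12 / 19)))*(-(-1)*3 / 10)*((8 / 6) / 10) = 48*sqrt(15) / 475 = 0.39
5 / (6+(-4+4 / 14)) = 35 / 16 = 2.19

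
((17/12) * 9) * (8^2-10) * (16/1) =11016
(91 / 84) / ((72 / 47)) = 611 / 864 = 0.71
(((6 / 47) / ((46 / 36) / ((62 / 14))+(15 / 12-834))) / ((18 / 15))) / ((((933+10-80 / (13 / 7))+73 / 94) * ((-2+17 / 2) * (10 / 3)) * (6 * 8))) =-1 / 7330023030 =-0.00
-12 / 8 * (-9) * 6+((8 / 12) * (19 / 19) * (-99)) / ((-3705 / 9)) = 100233 / 1235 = 81.16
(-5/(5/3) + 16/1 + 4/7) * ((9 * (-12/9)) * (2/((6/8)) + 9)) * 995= -1890500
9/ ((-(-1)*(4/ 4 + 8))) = 1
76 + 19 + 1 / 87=8266 / 87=95.01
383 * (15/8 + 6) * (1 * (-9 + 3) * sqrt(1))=-72387/4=-18096.75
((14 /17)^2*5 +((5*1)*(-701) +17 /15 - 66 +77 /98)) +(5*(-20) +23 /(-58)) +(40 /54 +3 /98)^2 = -1075419094403291 /293390146980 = -3665.49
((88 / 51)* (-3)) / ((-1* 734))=44 / 6239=0.01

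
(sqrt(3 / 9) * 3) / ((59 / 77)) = 2.26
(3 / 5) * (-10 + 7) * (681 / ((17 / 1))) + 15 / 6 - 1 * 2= -12173 / 170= -71.61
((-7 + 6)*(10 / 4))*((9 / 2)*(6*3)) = -405 / 2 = -202.50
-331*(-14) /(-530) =-2317 /265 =-8.74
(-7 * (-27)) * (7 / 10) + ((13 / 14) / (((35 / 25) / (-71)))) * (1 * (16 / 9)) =214243 / 4410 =48.58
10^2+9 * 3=127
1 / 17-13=-220 / 17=-12.94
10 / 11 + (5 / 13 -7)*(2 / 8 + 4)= -7781 / 286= -27.21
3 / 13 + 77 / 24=1073 / 312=3.44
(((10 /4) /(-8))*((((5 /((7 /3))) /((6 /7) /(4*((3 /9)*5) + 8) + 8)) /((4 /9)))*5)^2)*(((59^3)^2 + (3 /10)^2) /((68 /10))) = -3185533126666873125 /183628288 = -17347725458.66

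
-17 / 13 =-1.31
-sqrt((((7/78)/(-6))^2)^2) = -49/219024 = -0.00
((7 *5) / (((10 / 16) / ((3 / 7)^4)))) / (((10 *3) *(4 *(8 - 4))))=27 / 6860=0.00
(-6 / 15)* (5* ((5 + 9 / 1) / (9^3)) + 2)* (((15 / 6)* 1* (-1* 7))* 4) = 42784 / 729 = 58.69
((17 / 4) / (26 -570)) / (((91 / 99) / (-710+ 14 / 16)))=561627 / 93184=6.03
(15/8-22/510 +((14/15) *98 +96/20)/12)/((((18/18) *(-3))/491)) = -29610737/18360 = -1612.79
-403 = -403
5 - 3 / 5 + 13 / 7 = 219 / 35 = 6.26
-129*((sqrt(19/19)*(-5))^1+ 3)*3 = 774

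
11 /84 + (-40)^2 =134411 /84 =1600.13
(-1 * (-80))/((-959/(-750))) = 62.57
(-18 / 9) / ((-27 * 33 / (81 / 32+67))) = 2225 / 14256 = 0.16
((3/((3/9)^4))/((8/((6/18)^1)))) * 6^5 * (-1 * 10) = -787320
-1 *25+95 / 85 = -406 / 17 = -23.88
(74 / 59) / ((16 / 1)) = 37 / 472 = 0.08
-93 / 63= -31 / 21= -1.48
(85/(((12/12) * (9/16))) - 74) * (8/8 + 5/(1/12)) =42334/9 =4703.78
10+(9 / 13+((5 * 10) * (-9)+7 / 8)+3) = -45285 / 104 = -435.43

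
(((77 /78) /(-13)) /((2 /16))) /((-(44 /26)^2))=0.21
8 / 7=1.14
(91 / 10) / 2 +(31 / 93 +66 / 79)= 27107 / 4740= 5.72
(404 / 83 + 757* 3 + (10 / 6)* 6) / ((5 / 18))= 3415086 / 415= 8229.12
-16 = -16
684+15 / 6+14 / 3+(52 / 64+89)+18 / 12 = 37559 / 48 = 782.48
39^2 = 1521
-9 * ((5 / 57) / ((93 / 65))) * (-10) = 3250 / 589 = 5.52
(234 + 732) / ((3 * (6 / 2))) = 322 / 3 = 107.33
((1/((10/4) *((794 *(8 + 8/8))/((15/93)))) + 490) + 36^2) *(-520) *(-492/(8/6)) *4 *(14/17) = 236184500668480/209219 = 1128886481.00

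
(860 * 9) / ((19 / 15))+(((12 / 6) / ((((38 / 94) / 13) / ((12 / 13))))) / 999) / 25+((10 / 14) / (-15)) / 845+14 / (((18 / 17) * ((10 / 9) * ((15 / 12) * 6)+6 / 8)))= 124661203481467 / 20396191725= 6111.98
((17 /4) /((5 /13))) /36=221 /720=0.31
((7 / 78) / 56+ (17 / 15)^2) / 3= 60187 / 140400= 0.43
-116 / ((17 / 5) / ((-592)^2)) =-203269120 / 17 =-11957007.06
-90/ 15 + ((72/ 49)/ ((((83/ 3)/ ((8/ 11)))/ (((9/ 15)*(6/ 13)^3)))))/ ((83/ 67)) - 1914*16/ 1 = -1249372613591202/ 40789183435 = -30630.00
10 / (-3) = -10 / 3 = -3.33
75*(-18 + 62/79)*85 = -8670000/79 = -109746.84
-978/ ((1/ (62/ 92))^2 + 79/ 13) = -12218154/ 103427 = -118.13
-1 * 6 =-6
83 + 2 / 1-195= -110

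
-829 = -829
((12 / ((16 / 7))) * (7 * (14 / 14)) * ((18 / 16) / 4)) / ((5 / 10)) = 1323 / 64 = 20.67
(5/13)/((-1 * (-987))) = 5/12831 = 0.00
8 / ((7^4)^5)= 8 / 79792266297612001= 0.00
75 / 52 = 1.44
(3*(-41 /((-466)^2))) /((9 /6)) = -41 /108578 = -0.00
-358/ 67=-5.34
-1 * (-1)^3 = 1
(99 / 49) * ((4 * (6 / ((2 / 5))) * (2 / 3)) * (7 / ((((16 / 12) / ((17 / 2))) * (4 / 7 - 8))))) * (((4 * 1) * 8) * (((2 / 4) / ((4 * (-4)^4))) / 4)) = -25245 / 13312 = -1.90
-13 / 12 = -1.08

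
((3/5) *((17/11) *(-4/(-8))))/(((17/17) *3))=17/110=0.15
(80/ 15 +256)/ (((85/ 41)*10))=16072/ 1275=12.61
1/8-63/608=13/608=0.02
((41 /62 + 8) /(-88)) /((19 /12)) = -1611 /25916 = -0.06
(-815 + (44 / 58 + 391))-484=-26310 / 29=-907.24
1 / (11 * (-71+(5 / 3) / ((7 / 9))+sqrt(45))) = -3374 / 2531309 - 147 * sqrt(5) / 2531309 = -0.00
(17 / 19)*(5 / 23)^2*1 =425 / 10051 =0.04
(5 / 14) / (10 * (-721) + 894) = -5 / 88424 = -0.00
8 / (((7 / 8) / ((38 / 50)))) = 1216 / 175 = 6.95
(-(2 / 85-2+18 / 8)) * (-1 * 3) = 279 / 340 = 0.82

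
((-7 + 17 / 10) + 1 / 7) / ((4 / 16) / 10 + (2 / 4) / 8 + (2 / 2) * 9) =-2888 / 5089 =-0.57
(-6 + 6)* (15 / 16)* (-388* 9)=0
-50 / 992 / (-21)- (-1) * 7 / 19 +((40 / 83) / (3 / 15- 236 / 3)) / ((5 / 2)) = 7121752457 / 19333439664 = 0.37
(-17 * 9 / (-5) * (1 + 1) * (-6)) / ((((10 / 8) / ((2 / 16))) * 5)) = -918 / 125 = -7.34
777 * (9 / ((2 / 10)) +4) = 38073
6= 6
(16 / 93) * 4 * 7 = 448 / 93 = 4.82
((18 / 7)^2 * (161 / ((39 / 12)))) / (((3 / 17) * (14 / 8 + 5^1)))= 25024 / 91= 274.99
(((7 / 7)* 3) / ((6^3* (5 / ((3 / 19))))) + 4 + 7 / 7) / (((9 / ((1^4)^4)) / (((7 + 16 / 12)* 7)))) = 399035 / 12312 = 32.41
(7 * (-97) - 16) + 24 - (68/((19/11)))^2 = -801735/361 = -2220.87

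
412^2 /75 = 169744 /75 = 2263.25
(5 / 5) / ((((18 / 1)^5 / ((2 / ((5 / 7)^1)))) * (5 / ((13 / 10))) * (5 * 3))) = 91 / 3542940000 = 0.00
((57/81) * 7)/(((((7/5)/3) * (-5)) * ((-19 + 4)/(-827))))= -15713/135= -116.39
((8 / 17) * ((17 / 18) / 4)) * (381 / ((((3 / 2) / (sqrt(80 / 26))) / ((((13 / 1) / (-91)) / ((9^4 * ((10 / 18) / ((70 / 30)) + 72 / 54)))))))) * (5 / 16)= -635 * sqrt(130) / 33776028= -0.00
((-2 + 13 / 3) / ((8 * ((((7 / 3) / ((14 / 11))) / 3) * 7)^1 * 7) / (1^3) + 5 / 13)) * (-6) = -1638 / 28073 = -0.06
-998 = -998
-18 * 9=-162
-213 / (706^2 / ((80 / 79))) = -4260 / 9844111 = -0.00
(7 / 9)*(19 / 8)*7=931 / 72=12.93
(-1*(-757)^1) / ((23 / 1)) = 757 / 23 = 32.91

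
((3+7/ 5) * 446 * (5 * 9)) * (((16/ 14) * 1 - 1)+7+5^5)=1936152900/ 7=276593271.43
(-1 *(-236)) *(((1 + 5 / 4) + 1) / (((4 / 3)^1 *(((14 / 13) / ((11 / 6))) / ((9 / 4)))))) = 987129 / 448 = 2203.41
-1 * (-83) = 83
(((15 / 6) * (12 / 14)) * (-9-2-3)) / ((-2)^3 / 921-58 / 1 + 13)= 27630 / 41453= 0.67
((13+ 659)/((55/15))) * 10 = 20160/11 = 1832.73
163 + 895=1058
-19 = -19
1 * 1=1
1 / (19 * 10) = 1 / 190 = 0.01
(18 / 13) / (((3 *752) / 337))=1011 / 4888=0.21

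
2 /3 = 0.67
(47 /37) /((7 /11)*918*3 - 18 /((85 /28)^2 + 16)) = 10220573 /14095207350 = 0.00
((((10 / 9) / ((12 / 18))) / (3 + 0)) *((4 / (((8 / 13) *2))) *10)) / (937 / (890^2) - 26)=-128716250 / 185342967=-0.69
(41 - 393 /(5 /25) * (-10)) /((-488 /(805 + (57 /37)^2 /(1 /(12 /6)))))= -21828320213 /668072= -32673.60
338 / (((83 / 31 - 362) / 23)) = -240994 / 11139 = -21.64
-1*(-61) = 61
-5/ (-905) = 1/ 181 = 0.01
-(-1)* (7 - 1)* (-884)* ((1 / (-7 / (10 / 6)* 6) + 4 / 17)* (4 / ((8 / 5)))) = -54470 / 21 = -2593.81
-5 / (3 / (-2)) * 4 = 40 / 3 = 13.33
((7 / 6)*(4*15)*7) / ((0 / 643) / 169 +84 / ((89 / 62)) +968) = 0.48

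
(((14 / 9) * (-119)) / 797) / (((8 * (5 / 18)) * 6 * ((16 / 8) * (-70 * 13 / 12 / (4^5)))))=30464 / 259025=0.12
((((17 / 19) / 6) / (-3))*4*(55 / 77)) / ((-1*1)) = 170 / 1197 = 0.14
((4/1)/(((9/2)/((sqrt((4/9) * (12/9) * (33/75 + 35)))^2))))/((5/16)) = 1814528/30375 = 59.74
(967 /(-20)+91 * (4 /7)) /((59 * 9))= 73 /10620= 0.01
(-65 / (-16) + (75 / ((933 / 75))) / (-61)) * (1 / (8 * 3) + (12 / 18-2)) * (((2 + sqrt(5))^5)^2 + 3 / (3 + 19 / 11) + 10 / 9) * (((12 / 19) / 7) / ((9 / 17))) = -39433524615500735 / 48582758016-1081040936525 * sqrt(5) / 2978136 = -1623353.19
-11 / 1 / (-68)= 11 / 68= 0.16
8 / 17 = 0.47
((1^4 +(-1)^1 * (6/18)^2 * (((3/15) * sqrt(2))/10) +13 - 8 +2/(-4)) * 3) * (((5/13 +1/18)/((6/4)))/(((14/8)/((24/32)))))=1133/546 - 103 * sqrt(2)/122850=2.07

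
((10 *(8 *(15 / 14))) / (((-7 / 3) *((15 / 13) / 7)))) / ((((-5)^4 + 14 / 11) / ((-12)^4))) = -355829760 / 48223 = -7378.84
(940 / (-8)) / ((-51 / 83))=19505 / 102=191.23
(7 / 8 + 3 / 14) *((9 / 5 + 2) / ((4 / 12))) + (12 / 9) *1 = 11551 / 840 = 13.75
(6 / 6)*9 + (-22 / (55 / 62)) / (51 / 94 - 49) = 216631 / 22775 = 9.51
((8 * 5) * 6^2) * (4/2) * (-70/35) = -5760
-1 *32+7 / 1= -25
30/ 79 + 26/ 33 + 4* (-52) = -539212/ 2607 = -206.83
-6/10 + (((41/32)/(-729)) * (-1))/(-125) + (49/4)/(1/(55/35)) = 54383359/2916000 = 18.65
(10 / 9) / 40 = 1 / 36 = 0.03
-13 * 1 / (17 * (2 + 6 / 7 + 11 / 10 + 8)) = -910 / 14229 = -0.06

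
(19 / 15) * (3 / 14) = 19 / 70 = 0.27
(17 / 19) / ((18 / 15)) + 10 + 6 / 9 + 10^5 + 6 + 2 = 11402213 / 114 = 100019.41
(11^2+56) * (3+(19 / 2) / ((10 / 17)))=67791 / 20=3389.55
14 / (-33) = -14 / 33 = -0.42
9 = 9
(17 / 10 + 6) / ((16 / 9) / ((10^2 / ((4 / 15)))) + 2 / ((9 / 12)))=7425 / 2576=2.88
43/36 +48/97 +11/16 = 33199/13968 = 2.38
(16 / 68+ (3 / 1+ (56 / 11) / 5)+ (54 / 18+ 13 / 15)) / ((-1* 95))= -22777 / 266475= -0.09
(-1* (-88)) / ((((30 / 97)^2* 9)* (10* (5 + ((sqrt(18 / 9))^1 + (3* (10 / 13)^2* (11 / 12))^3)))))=2244613542207894572 / 1996843794323955975 - 2411328512091661019* sqrt(2) / 19968437943239559750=0.95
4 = 4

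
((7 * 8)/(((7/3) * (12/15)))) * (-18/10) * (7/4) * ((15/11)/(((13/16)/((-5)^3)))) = 19825.17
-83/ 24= -3.46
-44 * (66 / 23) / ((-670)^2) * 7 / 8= -2541 / 10324700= -0.00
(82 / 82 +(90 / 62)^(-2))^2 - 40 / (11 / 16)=-2526321844 / 45106875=-56.01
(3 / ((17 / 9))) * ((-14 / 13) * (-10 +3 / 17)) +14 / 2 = 23.80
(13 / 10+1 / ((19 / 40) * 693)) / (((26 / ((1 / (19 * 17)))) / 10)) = 171571 / 110576466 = 0.00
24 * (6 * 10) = 1440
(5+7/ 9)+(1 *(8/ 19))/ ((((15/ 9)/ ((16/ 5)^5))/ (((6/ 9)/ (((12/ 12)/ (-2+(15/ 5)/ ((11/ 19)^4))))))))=54838022778364/ 39118921875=1401.83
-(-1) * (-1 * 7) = -7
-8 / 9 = -0.89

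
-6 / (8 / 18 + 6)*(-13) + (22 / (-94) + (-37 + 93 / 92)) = -3024517 / 125396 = -24.12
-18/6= -3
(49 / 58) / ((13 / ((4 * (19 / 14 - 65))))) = -6237 / 377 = -16.54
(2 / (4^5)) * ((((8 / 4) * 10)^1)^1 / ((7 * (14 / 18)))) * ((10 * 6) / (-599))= -675 / 939232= -0.00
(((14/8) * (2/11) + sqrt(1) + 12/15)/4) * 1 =233/440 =0.53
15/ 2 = 7.50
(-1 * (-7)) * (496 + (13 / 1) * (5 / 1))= 3927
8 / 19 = 0.42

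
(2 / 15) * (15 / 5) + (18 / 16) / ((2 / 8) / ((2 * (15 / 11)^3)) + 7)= 532537 / 951655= 0.56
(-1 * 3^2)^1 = -9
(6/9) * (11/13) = 0.56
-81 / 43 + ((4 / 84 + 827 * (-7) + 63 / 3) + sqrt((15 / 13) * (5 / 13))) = -5210162 / 903 + 5 * sqrt(3) / 13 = -5769.17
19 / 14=1.36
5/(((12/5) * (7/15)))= 125/28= 4.46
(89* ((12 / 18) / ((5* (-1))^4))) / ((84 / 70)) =89 / 1125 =0.08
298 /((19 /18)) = 5364 /19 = 282.32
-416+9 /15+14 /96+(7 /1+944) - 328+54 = 62819 /240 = 261.75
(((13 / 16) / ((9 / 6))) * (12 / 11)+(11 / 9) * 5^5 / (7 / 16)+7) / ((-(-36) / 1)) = 12110521 / 49896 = 242.72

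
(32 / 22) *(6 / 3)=32 / 11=2.91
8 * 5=40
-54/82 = -27/41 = -0.66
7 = 7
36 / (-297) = -4 / 33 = -0.12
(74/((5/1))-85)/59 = -351/295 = -1.19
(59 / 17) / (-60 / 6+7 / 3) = -177 / 391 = -0.45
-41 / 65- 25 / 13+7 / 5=-1.15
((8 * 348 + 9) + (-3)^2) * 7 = 19614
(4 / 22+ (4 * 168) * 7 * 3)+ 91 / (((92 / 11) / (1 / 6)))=85700179 / 6072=14114.00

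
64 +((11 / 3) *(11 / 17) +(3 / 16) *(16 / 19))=64468 / 969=66.53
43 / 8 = 5.38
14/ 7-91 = -89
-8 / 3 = -2.67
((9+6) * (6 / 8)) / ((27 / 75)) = 31.25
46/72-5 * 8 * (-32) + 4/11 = 507277/396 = 1281.00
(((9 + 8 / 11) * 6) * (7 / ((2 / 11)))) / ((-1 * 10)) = -2247 / 10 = -224.70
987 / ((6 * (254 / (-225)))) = -74025 / 508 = -145.72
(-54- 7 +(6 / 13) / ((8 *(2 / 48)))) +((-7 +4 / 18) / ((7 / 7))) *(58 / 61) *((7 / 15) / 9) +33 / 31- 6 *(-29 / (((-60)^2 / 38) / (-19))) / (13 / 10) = -16790635 / 195858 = -85.73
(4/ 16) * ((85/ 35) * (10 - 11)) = -17/ 28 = -0.61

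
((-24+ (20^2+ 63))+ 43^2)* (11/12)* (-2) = -12584/3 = -4194.67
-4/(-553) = 4/553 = 0.01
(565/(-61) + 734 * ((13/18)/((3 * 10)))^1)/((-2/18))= -138481/1830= -75.67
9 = 9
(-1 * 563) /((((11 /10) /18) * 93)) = -33780 /341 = -99.06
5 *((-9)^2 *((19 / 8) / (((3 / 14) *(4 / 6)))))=53865 / 8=6733.12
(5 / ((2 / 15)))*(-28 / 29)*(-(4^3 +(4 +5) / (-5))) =65310 / 29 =2252.07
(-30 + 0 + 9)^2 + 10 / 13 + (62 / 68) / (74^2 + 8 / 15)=16040388821 / 36309416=441.77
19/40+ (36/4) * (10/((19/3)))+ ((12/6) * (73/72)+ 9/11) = 17.53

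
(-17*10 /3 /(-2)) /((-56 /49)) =-595 /24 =-24.79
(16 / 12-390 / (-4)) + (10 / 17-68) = 3205 / 102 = 31.42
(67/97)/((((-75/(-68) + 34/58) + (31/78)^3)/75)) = 1175619533400/39757403677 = 29.57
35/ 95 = 7/ 19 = 0.37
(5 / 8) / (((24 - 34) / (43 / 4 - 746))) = 2941 / 64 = 45.95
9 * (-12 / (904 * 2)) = -27 / 452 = -0.06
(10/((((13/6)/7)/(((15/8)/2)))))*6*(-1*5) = -23625/26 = -908.65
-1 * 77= -77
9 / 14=0.64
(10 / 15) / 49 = 2 / 147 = 0.01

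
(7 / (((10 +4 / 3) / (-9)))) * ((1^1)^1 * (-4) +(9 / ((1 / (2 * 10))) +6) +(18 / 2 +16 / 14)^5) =-48796782075 / 81634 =-597750.72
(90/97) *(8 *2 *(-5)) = -7200/97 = -74.23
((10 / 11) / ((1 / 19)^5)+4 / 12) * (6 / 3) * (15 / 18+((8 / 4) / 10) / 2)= 2079923468 / 495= 4201865.59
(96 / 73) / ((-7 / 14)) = -192 / 73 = -2.63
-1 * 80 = -80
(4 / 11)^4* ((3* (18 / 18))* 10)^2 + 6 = 318246 / 14641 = 21.74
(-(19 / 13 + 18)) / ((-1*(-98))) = -253 / 1274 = -0.20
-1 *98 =-98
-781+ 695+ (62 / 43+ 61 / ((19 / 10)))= -42854 / 817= -52.45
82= 82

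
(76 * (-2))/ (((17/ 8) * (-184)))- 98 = -38166/ 391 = -97.61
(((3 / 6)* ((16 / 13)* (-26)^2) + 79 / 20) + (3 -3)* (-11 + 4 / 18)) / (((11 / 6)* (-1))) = -25197 / 110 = -229.06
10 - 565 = -555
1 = 1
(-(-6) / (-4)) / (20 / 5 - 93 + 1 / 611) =611 / 36252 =0.02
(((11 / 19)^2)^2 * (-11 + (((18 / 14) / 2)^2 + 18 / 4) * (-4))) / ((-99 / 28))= 7996648 / 8210223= 0.97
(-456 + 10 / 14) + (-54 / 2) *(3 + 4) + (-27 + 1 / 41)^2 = 981342 / 11767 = 83.40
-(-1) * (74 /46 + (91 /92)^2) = 21897 /8464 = 2.59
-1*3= -3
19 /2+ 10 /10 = 21 /2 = 10.50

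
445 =445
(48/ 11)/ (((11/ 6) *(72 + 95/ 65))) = 3744/ 115555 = 0.03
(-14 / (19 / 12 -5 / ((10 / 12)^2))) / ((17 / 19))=15960 / 5729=2.79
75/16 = 4.69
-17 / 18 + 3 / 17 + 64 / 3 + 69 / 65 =430159 / 19890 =21.63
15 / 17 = 0.88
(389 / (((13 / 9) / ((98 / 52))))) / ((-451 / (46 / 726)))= -1315209 / 18444998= -0.07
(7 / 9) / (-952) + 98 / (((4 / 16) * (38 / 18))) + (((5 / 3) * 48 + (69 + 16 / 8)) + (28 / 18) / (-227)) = 1777353167 / 5279112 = 336.68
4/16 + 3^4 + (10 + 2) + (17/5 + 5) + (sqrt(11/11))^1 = 102.65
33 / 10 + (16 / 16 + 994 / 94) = 6991 / 470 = 14.87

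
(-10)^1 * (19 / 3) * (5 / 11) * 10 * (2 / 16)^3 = -2375 / 4224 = -0.56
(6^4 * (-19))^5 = -9053010257281494810624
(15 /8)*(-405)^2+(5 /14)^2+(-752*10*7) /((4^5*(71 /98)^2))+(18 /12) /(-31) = 307449.02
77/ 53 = 1.45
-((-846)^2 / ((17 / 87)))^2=-3877215653013264 / 289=-13415971117692.96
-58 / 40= -29 / 20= -1.45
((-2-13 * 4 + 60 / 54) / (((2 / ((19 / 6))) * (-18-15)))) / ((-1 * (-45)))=2261 / 40095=0.06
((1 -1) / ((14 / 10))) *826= 0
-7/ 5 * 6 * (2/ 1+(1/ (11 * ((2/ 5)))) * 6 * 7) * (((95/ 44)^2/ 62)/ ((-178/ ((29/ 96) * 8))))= 46534705/ 470045312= 0.10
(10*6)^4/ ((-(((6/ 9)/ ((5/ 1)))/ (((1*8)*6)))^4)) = -217678233600000000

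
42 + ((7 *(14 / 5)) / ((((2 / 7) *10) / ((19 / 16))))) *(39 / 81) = 991921 / 21600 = 45.92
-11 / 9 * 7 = -77 / 9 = -8.56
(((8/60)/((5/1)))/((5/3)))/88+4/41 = 22041/225500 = 0.10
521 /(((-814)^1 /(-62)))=16151 /407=39.68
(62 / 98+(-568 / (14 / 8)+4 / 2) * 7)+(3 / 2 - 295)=-249985 / 98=-2550.87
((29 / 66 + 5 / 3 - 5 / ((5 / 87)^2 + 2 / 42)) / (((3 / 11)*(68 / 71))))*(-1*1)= 2138671 / 5814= 367.85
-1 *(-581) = 581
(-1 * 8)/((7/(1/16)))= -1/14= -0.07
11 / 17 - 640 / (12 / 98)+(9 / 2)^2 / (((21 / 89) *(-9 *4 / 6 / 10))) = -7667011 / 1428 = -5369.06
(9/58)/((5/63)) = 567/290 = 1.96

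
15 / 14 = 1.07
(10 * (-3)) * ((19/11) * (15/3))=-2850/11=-259.09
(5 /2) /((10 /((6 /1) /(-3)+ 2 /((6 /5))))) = -0.08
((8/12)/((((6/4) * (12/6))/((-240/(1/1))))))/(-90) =16/27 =0.59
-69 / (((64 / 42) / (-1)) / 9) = 13041 / 32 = 407.53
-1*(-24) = 24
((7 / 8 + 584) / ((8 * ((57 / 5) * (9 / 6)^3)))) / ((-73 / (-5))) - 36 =-32238961 / 898776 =-35.87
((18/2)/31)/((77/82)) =738/2387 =0.31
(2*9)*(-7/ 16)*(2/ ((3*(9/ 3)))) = -7/ 4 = -1.75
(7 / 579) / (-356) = -7 / 206124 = -0.00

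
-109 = -109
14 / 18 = 7 / 9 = 0.78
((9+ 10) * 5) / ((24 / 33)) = 1045 / 8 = 130.62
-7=-7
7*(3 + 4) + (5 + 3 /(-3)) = 53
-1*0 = 0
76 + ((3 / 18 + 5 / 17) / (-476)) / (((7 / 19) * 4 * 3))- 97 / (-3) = 441822307 / 4078368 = 108.33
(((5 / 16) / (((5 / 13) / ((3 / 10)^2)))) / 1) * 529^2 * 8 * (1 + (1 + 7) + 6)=98224191 / 40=2455604.78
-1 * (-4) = 4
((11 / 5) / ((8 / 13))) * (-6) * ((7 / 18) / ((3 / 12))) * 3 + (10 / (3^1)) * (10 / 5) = -2803 / 30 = -93.43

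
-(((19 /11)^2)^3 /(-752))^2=-2213314919066161 /1774793800749232384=-0.00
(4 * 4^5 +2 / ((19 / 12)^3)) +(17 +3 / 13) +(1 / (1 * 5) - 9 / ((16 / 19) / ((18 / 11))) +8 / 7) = 1125338692337 / 274634360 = 4097.59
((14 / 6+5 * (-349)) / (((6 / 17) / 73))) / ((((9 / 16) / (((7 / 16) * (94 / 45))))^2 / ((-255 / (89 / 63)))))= 167138351113384 / 973215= 171738363.17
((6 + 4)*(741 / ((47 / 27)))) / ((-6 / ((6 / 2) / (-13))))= 7695 / 47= 163.72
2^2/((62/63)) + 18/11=1944/341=5.70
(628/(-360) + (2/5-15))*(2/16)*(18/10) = -1471/400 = -3.68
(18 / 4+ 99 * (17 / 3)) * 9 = 10179 / 2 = 5089.50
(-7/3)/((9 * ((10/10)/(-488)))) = 3416/27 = 126.52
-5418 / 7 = -774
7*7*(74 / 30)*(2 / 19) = 3626 / 285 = 12.72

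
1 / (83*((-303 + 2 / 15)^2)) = 225 / 1713024467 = 0.00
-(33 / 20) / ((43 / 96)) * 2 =-1584 / 215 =-7.37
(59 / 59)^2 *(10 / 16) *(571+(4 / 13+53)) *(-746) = -3784085 / 13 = -291083.46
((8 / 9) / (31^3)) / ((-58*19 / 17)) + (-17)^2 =289.00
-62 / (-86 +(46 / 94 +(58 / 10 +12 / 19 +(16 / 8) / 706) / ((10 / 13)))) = 244302475 / 303982823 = 0.80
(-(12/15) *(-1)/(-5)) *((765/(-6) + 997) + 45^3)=-14719.12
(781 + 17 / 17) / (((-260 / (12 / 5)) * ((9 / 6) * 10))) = -782 / 1625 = -0.48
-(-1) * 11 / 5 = 11 / 5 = 2.20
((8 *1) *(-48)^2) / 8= 2304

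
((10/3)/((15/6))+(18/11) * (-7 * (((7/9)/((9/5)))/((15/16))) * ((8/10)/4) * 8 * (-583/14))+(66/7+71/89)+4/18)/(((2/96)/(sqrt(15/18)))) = 15929.74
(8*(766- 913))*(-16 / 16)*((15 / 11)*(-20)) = -352800 / 11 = -32072.73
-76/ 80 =-19/ 20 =-0.95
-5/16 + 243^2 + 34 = 945323/16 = 59082.69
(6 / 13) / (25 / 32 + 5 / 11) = 704 / 1885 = 0.37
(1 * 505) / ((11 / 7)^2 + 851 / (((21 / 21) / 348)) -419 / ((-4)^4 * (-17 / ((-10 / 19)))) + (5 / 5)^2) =1023057280 / 599960128513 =0.00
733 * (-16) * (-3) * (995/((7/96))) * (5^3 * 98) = 5881357440000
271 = 271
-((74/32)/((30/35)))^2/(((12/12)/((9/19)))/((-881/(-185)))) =-1597253/97280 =-16.42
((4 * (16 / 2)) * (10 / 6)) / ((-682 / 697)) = -55760 / 1023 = -54.51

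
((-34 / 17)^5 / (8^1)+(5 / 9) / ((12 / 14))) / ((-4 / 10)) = 905 / 108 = 8.38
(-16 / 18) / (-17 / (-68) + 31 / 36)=-4 / 5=-0.80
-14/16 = -7/8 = -0.88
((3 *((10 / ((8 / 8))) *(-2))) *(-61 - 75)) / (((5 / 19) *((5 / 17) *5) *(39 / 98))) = 17219776 / 325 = 52983.93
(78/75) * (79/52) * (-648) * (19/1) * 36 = -17507664/25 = -700306.56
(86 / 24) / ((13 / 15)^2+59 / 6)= 3225 / 9526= 0.34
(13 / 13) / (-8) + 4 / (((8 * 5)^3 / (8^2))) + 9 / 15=479 / 1000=0.48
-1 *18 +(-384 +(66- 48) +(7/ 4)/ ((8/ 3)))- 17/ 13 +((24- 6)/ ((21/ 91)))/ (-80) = -802103/ 2080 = -385.63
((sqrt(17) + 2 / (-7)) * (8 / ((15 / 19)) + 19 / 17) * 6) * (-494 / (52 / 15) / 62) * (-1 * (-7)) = 163533 / 527-1144731 * sqrt(17) / 1054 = -4167.72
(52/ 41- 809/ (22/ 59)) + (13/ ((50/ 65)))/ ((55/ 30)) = -9737561/ 4510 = -2159.10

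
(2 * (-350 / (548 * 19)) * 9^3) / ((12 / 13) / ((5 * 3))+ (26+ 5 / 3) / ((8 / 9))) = -66339000 / 42212851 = -1.57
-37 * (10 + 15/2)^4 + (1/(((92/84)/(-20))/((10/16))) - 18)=-1277042699/368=-3470224.73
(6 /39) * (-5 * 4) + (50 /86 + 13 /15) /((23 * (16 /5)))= -943369 /308568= -3.06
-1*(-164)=164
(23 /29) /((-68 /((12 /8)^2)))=-207 /7888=-0.03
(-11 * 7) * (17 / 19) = -1309 / 19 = -68.89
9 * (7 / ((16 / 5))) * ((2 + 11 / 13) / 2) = 28.02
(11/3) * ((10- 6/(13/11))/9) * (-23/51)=-16192/17901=-0.90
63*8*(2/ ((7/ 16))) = 2304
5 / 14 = 0.36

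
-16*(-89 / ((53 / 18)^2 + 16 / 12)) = 461376 / 3241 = 142.36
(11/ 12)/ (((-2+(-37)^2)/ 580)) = 1595/ 4101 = 0.39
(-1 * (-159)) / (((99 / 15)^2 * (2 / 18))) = 3975 / 121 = 32.85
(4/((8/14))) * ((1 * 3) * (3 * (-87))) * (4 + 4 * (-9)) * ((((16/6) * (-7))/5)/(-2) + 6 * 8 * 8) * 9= 3045506688/5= 609101337.60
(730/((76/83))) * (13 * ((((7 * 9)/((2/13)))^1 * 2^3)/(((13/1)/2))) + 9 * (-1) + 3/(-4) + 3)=793153395/152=5218114.44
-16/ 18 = -8/ 9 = -0.89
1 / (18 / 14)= 7 / 9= 0.78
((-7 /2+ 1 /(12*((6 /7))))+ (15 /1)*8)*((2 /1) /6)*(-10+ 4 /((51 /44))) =-1401965 /5508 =-254.53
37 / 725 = 0.05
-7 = -7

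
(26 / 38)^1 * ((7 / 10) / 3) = 91 / 570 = 0.16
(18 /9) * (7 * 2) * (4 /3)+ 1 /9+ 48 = 769 /9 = 85.44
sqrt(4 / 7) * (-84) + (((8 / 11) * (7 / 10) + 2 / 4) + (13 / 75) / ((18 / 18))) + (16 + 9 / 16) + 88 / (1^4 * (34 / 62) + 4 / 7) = 102995273 / 1069200 - 24 * sqrt(7) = 32.83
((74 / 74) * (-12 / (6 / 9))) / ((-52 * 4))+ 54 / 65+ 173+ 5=178.92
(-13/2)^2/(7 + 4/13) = 2197/380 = 5.78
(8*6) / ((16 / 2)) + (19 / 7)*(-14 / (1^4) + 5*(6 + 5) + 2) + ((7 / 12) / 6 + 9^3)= 429313 / 504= 851.81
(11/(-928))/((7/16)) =-11/406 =-0.03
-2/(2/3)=-3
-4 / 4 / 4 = -1 / 4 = -0.25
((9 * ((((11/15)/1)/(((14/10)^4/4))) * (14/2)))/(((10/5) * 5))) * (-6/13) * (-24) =237600/4459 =53.29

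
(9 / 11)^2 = 81 / 121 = 0.67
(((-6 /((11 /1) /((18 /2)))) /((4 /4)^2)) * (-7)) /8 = 4.30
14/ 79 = 0.18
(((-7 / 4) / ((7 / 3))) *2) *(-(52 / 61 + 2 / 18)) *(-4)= -1058 / 183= -5.78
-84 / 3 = -28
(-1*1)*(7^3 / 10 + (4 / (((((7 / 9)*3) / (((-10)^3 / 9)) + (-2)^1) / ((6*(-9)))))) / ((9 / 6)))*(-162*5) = 172789443 / 2021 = 85497.00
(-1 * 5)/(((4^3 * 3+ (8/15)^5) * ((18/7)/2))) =-2953125/145832768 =-0.02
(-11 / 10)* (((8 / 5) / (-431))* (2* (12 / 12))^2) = 176 / 10775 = 0.02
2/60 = 1/30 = 0.03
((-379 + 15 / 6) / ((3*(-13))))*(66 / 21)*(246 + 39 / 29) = 19804653 / 2639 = 7504.61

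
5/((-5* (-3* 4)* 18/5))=5/216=0.02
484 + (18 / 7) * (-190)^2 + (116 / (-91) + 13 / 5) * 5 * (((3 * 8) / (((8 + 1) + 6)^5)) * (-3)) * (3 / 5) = 93312.57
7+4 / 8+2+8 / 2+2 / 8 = 55 / 4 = 13.75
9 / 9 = 1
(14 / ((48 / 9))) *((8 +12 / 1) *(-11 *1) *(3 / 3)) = -1155 / 2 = -577.50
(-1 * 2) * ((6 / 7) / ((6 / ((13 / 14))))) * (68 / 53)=-884 / 2597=-0.34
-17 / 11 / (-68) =1 / 44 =0.02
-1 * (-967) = 967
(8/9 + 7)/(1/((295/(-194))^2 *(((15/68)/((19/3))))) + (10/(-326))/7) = 0.64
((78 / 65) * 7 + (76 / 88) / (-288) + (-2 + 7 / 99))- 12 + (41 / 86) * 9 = -51253 / 41280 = -1.24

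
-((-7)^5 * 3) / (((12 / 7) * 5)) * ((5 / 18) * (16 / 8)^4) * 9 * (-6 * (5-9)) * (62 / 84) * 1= 4168136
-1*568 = -568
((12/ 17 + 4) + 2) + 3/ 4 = 507/ 68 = 7.46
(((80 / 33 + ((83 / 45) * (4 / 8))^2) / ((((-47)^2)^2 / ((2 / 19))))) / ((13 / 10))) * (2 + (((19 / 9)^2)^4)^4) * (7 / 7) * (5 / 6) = 24275560270540439539727961665172480658748028617 / 22124712781357624269892466202756221447824782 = 1097.21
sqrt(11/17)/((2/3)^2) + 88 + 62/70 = 9 * sqrt(187)/68 + 3111/35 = 90.70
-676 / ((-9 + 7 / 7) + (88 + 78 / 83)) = -8.35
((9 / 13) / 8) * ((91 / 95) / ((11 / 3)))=189 / 8360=0.02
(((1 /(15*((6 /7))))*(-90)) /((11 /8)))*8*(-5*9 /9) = 2240 /11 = 203.64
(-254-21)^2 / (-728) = -75625 / 728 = -103.88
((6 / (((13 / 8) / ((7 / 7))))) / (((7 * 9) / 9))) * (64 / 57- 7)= -3.10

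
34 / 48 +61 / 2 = 749 / 24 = 31.21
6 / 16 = 3 / 8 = 0.38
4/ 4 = 1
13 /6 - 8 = -35 /6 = -5.83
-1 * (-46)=46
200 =200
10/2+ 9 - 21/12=49/4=12.25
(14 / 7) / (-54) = -1 / 27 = -0.04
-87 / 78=-29 / 26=-1.12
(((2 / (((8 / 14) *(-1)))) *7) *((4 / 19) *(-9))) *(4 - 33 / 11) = 46.42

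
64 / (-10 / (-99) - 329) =-6336 / 32561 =-0.19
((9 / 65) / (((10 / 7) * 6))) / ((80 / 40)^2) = 21 / 5200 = 0.00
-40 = -40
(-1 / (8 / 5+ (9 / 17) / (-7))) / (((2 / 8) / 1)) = -2380 / 907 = -2.62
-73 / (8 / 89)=-6497 / 8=-812.12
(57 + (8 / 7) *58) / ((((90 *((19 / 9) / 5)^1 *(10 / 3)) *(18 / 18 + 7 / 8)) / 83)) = 143258 / 3325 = 43.09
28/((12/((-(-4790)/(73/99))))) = 1106490/73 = 15157.40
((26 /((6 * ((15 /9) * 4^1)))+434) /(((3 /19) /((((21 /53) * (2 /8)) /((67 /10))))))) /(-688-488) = -165167 /4772544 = -0.03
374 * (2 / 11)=68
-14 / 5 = -2.80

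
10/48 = 5/24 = 0.21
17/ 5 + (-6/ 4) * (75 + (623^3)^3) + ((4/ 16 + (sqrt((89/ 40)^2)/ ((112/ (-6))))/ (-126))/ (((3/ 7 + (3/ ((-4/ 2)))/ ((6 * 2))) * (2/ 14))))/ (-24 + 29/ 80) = -10226226043452212531834937575983/ 482205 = -21207216937717801623448400.00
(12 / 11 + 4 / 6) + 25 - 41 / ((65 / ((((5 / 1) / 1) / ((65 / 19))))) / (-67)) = 2468504 / 27885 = 88.52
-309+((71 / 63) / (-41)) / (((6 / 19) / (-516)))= -682133 / 2583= -264.09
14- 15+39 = 38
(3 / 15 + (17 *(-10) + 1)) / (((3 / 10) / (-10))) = 16880 / 3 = 5626.67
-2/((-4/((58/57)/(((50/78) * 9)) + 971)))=4151779/8550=485.59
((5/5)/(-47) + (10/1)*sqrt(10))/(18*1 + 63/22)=-22/21573 + 220*sqrt(10)/459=1.51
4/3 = 1.33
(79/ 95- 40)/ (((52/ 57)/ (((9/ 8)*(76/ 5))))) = -1908873/ 2600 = -734.18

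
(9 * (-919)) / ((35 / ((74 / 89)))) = -612054 / 3115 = -196.49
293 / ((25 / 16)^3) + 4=1262628 / 15625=80.81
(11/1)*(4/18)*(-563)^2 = 6973318/9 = 774813.11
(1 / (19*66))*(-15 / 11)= -5 / 4598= -0.00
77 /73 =1.05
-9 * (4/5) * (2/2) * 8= -288/5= -57.60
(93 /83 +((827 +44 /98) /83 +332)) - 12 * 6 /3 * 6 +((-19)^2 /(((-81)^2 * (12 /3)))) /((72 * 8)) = 12239836911899 /61478984448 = 199.09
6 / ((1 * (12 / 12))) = 6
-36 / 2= -18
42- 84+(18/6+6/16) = -309/8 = -38.62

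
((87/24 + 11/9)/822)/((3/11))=3839/177552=0.02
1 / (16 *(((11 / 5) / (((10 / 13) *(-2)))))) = -25 / 572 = -0.04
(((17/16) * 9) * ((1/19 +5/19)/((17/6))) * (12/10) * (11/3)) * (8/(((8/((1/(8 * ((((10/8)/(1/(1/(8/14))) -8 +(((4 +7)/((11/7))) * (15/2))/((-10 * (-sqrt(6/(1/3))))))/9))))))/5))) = -745767/156883 -112266 * sqrt(2)/156883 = -5.77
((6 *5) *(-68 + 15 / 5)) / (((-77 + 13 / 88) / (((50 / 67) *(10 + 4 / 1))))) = 265.09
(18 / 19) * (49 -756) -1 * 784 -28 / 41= -1133034 / 779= -1454.47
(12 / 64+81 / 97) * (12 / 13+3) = 80937 / 20176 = 4.01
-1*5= -5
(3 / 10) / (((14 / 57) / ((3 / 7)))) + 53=52453 / 980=53.52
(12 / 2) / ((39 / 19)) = 38 / 13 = 2.92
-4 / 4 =-1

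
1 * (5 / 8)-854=-6827 / 8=-853.38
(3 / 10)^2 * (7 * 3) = 189 / 100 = 1.89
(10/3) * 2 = 20/3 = 6.67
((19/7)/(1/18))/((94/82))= 14022/329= 42.62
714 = 714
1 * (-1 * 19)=-19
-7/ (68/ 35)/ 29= -245/ 1972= -0.12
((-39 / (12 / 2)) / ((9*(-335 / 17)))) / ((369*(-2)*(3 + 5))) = -221 / 35601120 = -0.00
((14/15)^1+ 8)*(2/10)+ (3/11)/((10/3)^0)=1699/825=2.06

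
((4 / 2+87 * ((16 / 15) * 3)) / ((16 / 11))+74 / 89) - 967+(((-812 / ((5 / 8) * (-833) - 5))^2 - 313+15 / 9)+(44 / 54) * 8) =-434830628911 / 404184600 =-1075.82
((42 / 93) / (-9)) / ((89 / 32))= -448 / 24831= -0.02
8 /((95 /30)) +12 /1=276 /19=14.53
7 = 7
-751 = -751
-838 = -838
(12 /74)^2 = 36 /1369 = 0.03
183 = 183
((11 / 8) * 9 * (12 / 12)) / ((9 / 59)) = 649 / 8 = 81.12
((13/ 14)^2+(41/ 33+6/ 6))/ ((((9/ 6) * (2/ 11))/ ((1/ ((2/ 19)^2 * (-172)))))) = -168587/ 28224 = -5.97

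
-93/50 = -1.86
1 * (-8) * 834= -6672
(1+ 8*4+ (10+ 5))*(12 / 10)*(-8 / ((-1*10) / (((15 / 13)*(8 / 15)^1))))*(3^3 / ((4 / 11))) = 684288 / 325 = 2105.50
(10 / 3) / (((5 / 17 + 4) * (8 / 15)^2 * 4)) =6375 / 9344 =0.68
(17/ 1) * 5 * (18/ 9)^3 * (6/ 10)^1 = 408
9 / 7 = 1.29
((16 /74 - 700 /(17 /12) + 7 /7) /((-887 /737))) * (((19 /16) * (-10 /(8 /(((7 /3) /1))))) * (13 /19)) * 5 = -173275977875 /35707072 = -4852.71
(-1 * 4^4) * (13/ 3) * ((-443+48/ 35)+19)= 49227776/ 105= 468835.96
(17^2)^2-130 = 83391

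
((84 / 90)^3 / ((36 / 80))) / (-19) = -0.10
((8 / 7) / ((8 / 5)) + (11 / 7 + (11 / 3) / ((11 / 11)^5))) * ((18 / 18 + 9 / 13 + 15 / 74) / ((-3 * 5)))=-45575 / 60606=-0.75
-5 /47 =-0.11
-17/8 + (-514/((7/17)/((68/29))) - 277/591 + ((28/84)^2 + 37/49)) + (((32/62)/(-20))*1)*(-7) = -9149110328123/3124096920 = -2928.56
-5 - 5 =-10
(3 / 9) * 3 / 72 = 1 / 72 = 0.01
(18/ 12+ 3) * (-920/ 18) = -230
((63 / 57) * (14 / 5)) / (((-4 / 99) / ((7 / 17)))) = -31.54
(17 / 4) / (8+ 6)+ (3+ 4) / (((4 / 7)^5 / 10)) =4118803 / 3584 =1149.22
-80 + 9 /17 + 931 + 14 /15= 217378 /255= 852.46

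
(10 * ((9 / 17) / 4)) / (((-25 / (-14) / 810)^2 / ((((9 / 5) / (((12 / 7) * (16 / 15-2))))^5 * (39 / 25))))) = -765538.26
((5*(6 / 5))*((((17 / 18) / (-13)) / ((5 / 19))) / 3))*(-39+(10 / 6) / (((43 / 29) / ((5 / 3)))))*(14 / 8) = 8121512 / 226395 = 35.87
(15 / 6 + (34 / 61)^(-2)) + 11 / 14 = 52635 / 8092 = 6.50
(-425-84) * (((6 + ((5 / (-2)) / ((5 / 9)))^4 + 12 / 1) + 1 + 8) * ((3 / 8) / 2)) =-41712.15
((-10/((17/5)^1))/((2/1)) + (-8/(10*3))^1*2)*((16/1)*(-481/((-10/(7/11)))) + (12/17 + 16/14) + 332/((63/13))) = -2408475568/2145825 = -1122.40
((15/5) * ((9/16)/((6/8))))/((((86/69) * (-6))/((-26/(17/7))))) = 18837/5848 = 3.22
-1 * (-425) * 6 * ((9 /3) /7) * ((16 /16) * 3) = 22950 /7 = 3278.57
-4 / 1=-4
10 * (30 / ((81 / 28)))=2800 / 27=103.70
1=1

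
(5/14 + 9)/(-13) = -131/182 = -0.72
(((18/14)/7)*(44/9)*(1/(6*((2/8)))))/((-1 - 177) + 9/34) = -2992/888321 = -0.00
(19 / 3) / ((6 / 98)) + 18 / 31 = 29023 / 279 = 104.03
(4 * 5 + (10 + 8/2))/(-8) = -17/4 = -4.25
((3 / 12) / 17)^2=1 / 4624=0.00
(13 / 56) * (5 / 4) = 65 / 224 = 0.29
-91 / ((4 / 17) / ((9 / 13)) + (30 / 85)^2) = -195.94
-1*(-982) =982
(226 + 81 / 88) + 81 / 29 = 586229 / 2552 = 229.71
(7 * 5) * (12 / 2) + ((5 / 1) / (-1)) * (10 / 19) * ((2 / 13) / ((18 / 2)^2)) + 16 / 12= 4228046 / 20007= 211.33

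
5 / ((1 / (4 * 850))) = 17000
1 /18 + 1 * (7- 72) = -64.94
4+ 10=14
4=4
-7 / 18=-0.39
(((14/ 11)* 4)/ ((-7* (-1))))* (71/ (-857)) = -568/ 9427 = -0.06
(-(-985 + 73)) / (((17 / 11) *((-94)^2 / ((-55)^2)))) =202.03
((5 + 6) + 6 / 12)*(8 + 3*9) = 402.50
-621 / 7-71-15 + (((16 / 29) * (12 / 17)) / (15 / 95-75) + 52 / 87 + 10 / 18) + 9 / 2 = -829662443 / 4907322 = -169.07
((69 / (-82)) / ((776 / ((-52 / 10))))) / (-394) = -897 / 62677520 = -0.00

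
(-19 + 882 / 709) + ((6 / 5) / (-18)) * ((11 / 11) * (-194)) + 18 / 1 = 140141 / 10635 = 13.18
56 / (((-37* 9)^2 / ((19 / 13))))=1064 / 1441557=0.00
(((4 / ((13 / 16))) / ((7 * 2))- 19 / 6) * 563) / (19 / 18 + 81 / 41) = -106435713 / 203567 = -522.85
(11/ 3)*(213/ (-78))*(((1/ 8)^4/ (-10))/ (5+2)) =0.00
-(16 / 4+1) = -5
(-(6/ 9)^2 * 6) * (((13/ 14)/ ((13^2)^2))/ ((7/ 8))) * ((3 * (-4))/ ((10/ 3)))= 192/ 538265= 0.00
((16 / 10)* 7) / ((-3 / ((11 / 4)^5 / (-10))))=1127357 / 19200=58.72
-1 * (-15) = 15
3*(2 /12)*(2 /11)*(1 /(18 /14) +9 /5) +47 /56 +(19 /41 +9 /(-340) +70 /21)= 93588343 /19320840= 4.84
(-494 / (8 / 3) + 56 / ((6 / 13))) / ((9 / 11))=-8437 / 108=-78.12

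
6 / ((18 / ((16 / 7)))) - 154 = -3218 / 21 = -153.24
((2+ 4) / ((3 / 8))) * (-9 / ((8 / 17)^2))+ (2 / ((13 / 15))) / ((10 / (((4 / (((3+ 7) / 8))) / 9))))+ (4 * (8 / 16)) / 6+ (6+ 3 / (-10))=-33495 / 52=-644.13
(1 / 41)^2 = 1 / 1681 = 0.00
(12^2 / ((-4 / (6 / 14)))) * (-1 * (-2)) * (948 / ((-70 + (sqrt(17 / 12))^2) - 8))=2457216 / 6433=381.97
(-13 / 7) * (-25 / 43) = 325 / 301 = 1.08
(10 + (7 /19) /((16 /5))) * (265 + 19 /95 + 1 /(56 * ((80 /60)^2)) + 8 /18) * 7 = 2195793745 /116736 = 18809.91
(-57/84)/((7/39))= -741/196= -3.78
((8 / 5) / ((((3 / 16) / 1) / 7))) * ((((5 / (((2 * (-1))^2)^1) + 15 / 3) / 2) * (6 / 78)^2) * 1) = 560 / 507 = 1.10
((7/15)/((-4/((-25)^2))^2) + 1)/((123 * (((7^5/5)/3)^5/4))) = 46146628125/219935253624890243732348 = 0.00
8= 8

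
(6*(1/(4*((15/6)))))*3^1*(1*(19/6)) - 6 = -3/10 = -0.30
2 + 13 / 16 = 45 / 16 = 2.81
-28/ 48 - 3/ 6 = -13/ 12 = -1.08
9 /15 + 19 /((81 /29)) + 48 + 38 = 37828 /405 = 93.40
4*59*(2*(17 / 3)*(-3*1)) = -8024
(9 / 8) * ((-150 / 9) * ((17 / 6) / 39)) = -425 / 312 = -1.36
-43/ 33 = -1.30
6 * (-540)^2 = 1749600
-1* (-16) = 16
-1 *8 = -8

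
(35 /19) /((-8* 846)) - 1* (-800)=102873565 /128592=800.00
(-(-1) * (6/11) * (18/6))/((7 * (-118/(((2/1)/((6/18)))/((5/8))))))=-432/22715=-0.02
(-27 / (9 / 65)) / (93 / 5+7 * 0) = -10.48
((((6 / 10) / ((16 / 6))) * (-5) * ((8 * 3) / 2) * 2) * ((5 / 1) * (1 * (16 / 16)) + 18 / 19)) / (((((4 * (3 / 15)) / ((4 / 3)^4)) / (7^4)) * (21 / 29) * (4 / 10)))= -899208800 / 171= -5258530.99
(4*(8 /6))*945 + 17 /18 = 90737 /18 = 5040.94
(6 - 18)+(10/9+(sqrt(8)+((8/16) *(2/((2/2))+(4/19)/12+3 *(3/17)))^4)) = -5.43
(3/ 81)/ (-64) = -1/ 1728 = -0.00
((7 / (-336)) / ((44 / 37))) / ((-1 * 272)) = 37 / 574464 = 0.00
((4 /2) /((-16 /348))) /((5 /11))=-957 /10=-95.70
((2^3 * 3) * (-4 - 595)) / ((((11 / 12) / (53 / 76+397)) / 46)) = -59963014800 / 209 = -286904377.03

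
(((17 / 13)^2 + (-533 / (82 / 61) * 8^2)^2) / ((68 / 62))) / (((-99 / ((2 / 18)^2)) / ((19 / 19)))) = -3373608877823 / 46077174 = -73216.49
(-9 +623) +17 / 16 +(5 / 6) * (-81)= 547.56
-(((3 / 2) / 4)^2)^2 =-81 / 4096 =-0.02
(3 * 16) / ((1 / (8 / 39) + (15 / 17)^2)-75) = -36992 / 53443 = -0.69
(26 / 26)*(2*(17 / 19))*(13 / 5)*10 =884 / 19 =46.53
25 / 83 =0.30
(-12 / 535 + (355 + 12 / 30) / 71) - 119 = -4330928 / 37985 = -114.02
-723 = -723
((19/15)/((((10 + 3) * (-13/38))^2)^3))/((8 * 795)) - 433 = -120300244974907731613/277829665085585925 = -433.00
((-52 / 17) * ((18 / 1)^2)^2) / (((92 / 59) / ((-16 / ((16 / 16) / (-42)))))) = -54107149824 / 391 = -138381457.35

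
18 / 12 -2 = -1 / 2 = -0.50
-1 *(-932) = 932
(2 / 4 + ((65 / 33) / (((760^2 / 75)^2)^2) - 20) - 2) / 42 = -67387578171674065189 / 131640850381874921472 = -0.51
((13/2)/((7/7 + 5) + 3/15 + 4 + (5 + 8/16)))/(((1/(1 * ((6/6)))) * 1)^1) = 65/157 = 0.41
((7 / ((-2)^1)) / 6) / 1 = -7 / 12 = -0.58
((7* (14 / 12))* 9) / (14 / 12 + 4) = 14.23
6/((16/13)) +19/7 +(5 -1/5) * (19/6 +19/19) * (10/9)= 15025/504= 29.81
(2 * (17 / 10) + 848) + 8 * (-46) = 2417 / 5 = 483.40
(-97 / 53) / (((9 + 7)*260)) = -97 / 220480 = -0.00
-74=-74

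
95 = 95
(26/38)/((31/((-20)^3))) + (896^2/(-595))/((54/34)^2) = -1527450944/2146905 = -711.47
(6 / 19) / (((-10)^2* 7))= 3 / 6650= 0.00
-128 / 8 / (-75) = 16 / 75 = 0.21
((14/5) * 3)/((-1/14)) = -588/5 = -117.60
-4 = -4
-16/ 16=-1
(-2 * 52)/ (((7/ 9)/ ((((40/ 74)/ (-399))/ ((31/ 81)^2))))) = 40940640/ 33103567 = 1.24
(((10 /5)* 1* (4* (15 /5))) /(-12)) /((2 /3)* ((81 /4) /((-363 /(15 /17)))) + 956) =-8228 /3932849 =-0.00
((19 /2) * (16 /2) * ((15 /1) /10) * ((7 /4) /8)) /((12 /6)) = 399 /32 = 12.47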